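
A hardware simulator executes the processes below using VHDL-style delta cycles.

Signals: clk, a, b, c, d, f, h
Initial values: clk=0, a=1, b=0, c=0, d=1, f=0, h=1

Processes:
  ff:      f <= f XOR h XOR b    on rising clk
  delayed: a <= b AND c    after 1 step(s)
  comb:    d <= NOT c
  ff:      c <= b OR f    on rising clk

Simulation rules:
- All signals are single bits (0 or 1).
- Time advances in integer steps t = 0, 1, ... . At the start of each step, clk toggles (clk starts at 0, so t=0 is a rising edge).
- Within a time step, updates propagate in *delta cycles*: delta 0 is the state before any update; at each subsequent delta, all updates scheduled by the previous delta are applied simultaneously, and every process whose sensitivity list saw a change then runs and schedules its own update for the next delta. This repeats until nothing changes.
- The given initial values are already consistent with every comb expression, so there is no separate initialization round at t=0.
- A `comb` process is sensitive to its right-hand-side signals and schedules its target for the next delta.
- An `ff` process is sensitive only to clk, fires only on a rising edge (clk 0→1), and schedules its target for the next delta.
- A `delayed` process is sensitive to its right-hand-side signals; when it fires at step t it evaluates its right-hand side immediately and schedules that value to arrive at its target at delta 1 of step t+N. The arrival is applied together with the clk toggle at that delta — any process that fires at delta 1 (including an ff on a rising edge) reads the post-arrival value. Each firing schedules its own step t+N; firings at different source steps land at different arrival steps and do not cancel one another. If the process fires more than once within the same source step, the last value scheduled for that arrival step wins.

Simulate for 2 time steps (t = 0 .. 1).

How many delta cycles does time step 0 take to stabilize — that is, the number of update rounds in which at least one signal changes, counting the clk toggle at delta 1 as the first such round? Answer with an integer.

2

t0.Δ0 c=0 clk=0 b=0 a=1 h=1 d=1 f=0
t0.Δ1 c=0 clk=1 b=0 a=1 h=1 d=1 f=0
t0.Δ2 c=0 clk=1 b=0 a=1 h=1 d=1 f=1
t1.Δ0 c=0 clk=1 b=0 a=1 h=1 d=1 f=1
t1.Δ1 c=0 clk=0 b=0 a=1 h=1 d=1 f=1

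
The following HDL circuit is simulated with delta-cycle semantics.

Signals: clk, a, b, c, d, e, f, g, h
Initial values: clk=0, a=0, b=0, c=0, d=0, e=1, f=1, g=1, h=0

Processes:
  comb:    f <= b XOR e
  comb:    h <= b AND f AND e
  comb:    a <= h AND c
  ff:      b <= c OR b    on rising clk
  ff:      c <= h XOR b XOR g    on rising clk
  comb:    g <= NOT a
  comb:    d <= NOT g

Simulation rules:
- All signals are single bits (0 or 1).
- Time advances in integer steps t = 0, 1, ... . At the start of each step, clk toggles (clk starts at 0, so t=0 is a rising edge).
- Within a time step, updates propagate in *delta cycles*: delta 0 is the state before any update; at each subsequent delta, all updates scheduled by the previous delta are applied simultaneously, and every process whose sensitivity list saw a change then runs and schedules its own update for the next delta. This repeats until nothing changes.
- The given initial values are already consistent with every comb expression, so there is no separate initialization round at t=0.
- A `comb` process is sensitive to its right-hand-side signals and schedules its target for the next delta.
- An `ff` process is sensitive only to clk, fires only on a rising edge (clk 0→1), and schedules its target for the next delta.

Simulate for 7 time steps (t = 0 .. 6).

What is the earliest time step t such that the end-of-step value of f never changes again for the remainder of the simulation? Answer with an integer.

t0.Δ0 clk=0 c=0 e=1 b=0 a=0 d=0 h=0 g=1 f=1
t0.Δ1 clk=1 c=0 e=1 b=0 a=0 d=0 h=0 g=1 f=1
t0.Δ2 clk=1 c=1 e=1 b=0 a=0 d=0 h=0 g=1 f=1
t1.Δ0 clk=1 c=1 e=1 b=0 a=0 d=0 h=0 g=1 f=1
t1.Δ1 clk=0 c=1 e=1 b=0 a=0 d=0 h=0 g=1 f=1
t2.Δ0 clk=0 c=1 e=1 b=0 a=0 d=0 h=0 g=1 f=1
t2.Δ1 clk=1 c=1 e=1 b=0 a=0 d=0 h=0 g=1 f=1
t2.Δ2 clk=1 c=1 e=1 b=1 a=0 d=0 h=0 g=1 f=1
t2.Δ3 clk=1 c=1 e=1 b=1 a=0 d=0 h=1 g=1 f=0
t2.Δ4 clk=1 c=1 e=1 b=1 a=1 d=0 h=0 g=1 f=0
t2.Δ5 clk=1 c=1 e=1 b=1 a=0 d=0 h=0 g=0 f=0
t2.Δ6 clk=1 c=1 e=1 b=1 a=0 d=1 h=0 g=1 f=0
t2.Δ7 clk=1 c=1 e=1 b=1 a=0 d=0 h=0 g=1 f=0
t3.Δ0 clk=1 c=1 e=1 b=1 a=0 d=0 h=0 g=1 f=0
t3.Δ1 clk=0 c=1 e=1 b=1 a=0 d=0 h=0 g=1 f=0
t4.Δ0 clk=0 c=1 e=1 b=1 a=0 d=0 h=0 g=1 f=0
t4.Δ1 clk=1 c=1 e=1 b=1 a=0 d=0 h=0 g=1 f=0
t4.Δ2 clk=1 c=0 e=1 b=1 a=0 d=0 h=0 g=1 f=0
t5.Δ0 clk=1 c=0 e=1 b=1 a=0 d=0 h=0 g=1 f=0
t5.Δ1 clk=0 c=0 e=1 b=1 a=0 d=0 h=0 g=1 f=0
t6.Δ0 clk=0 c=0 e=1 b=1 a=0 d=0 h=0 g=1 f=0
t6.Δ1 clk=1 c=0 e=1 b=1 a=0 d=0 h=0 g=1 f=0

2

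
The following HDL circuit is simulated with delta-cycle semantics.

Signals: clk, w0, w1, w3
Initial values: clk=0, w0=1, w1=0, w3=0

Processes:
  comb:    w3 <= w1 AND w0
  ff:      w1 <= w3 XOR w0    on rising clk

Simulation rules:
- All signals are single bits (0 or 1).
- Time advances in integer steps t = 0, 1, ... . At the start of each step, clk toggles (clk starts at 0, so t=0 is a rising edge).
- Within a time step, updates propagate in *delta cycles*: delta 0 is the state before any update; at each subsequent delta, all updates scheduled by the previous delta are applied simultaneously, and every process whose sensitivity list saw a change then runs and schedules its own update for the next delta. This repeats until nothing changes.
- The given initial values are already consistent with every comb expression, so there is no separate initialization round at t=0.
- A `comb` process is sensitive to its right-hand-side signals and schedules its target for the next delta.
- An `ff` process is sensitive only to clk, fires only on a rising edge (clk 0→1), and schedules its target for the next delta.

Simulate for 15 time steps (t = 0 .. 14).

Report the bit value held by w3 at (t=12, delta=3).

1

t=0 Δ0: w3=0 w1=0 w0=1 clk=0
  Δ1: clk:0→1
  Δ2: w1:0→1
  Δ3: w3:0→1
  (3Δ to stable)
t=1 Δ0: w3=1 w1=1 w0=1 clk=1
  Δ1: clk:1→0
  (1Δ to stable)
t=2 Δ0: w3=1 w1=1 w0=1 clk=0
  Δ1: clk:0→1
  Δ2: w1:1→0
  Δ3: w3:1→0
  (3Δ to stable)
t=3 Δ0: w3=0 w1=0 w0=1 clk=1
  Δ1: clk:1→0
  (1Δ to stable)
t=4 Δ0: w3=0 w1=0 w0=1 clk=0
  Δ1: clk:0→1
  Δ2: w1:0→1
  Δ3: w3:0→1
  (3Δ to stable)
t=5 Δ0: w3=1 w1=1 w0=1 clk=1
  Δ1: clk:1→0
  (1Δ to stable)
t=6 Δ0: w3=1 w1=1 w0=1 clk=0
  Δ1: clk:0→1
  Δ2: w1:1→0
  Δ3: w3:1→0
  (3Δ to stable)
t=7 Δ0: w3=0 w1=0 w0=1 clk=1
  Δ1: clk:1→0
  (1Δ to stable)
t=8 Δ0: w3=0 w1=0 w0=1 clk=0
  Δ1: clk:0→1
  Δ2: w1:0→1
  Δ3: w3:0→1
  (3Δ to stable)
t=9 Δ0: w3=1 w1=1 w0=1 clk=1
  Δ1: clk:1→0
  (1Δ to stable)
t=10 Δ0: w3=1 w1=1 w0=1 clk=0
  Δ1: clk:0→1
  Δ2: w1:1→0
  Δ3: w3:1→0
  (3Δ to stable)
t=11 Δ0: w3=0 w1=0 w0=1 clk=1
  Δ1: clk:1→0
  (1Δ to stable)
t=12 Δ0: w3=0 w1=0 w0=1 clk=0
  Δ1: clk:0→1
  Δ2: w1:0→1
  Δ3: w3:0→1
  (3Δ to stable)
t=13 Δ0: w3=1 w1=1 w0=1 clk=1
  Δ1: clk:1→0
  (1Δ to stable)
t=14 Δ0: w3=1 w1=1 w0=1 clk=0
  Δ1: clk:0→1
  Δ2: w1:1→0
  Δ3: w3:1→0
  (3Δ to stable)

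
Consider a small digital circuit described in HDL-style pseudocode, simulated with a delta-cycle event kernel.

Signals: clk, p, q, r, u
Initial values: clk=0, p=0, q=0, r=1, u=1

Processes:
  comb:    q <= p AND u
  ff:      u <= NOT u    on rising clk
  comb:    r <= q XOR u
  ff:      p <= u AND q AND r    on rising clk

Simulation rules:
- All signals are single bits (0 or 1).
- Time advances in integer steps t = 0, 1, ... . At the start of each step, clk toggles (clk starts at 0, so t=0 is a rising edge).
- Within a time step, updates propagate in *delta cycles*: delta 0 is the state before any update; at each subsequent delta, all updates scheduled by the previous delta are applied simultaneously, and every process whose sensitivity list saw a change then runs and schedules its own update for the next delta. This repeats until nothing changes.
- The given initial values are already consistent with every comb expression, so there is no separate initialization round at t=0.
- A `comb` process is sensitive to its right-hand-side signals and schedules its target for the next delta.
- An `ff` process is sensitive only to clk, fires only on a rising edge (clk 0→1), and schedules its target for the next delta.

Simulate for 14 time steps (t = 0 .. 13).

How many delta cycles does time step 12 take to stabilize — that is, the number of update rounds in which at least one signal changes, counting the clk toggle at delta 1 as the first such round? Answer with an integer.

[bits: r,u,p,clk,q]
t=0: Δ0=11000 Δ1=11010 Δ2=10010 Δ3=00010 | 3Δ
t=1: Δ0=00010 Δ1=00000 | 1Δ
t=2: Δ0=00000 Δ1=00010 Δ2=01010 Δ3=11010 | 3Δ
t=3: Δ0=11010 Δ1=11000 | 1Δ
t=4: Δ0=11000 Δ1=11010 Δ2=10010 Δ3=00010 | 3Δ
t=5: Δ0=00010 Δ1=00000 | 1Δ
t=6: Δ0=00000 Δ1=00010 Δ2=01010 Δ3=11010 | 3Δ
t=7: Δ0=11010 Δ1=11000 | 1Δ
t=8: Δ0=11000 Δ1=11010 Δ2=10010 Δ3=00010 | 3Δ
t=9: Δ0=00010 Δ1=00000 | 1Δ
t=10: Δ0=00000 Δ1=00010 Δ2=01010 Δ3=11010 | 3Δ
t=11: Δ0=11010 Δ1=11000 | 1Δ
t=12: Δ0=11000 Δ1=11010 Δ2=10010 Δ3=00010 | 3Δ
t=13: Δ0=00010 Δ1=00000 | 1Δ

3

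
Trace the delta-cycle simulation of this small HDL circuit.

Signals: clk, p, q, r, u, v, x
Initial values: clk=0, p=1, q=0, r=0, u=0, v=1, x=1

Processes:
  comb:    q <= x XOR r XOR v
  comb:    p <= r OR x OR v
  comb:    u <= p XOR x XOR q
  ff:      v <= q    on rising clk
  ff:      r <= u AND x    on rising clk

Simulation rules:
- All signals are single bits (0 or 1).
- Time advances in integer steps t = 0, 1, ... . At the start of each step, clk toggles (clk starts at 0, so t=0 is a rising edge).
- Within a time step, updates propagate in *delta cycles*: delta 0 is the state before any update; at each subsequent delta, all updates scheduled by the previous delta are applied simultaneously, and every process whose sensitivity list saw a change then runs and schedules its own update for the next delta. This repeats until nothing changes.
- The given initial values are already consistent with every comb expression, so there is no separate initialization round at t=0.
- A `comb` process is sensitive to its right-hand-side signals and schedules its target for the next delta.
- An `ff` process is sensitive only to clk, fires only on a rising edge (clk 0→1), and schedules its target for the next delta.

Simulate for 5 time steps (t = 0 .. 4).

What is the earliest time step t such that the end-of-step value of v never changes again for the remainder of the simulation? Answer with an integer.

2

[bits: clk,q,x,u,p,v,r]
t=0: Δ0=0010110 Δ1=1010110 Δ2=1010100 Δ3=1110100 Δ4=1111100 | 4Δ
t=1: Δ0=1111100 Δ1=0111100 | 1Δ
t=2: Δ0=0111100 Δ1=1111100 Δ2=1111111 | 2Δ
t=3: Δ0=1111111 Δ1=0111111 | 1Δ
t=4: Δ0=0111111 Δ1=1111111 | 1Δ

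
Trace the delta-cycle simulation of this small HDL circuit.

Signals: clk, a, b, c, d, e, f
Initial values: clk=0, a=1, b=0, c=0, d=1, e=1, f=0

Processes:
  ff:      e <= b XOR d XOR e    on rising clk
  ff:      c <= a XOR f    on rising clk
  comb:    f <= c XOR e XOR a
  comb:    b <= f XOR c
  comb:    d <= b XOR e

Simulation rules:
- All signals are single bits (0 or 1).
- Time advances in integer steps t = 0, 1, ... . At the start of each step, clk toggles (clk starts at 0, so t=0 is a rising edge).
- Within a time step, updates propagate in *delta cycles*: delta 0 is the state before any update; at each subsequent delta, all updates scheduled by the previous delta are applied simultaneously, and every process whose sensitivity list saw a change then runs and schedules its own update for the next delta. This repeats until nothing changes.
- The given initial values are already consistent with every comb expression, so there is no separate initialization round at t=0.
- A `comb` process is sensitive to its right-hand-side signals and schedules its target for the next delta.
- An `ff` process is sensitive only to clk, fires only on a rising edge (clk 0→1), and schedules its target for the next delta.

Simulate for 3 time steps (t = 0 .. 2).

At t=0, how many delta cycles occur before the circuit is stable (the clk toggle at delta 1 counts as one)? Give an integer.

[bits: e,d,f,clk,a,c,b]
t=0: Δ0=1100100 Δ1=1101100 Δ2=0101110 Δ3=0001111 Δ4=0101111 | 4Δ
t=1: Δ0=0101111 Δ1=0100111 | 1Δ
t=2: Δ0=0100111 Δ1=0101111 | 1Δ

4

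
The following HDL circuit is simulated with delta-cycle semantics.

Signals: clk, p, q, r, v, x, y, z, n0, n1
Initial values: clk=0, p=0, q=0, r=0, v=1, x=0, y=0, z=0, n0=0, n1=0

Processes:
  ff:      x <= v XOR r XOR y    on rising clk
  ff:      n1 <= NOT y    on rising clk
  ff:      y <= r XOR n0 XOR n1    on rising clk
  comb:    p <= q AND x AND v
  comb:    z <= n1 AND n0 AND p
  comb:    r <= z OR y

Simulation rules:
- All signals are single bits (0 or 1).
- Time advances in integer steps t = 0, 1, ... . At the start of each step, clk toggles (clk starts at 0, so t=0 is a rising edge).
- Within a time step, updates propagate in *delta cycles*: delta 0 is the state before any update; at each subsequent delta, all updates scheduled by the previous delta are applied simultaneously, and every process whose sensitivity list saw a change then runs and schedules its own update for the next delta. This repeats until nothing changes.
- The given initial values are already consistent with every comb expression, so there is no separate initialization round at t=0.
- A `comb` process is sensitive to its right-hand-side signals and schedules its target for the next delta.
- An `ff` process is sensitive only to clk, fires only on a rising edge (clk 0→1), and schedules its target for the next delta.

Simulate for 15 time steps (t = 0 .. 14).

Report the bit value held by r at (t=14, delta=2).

t0.Δ0 clk=0 x=0 y=0 z=0 n0=0 q=0 n1=0 r=0 v=1 p=0
t0.Δ1 clk=1 x=0 y=0 z=0 n0=0 q=0 n1=0 r=0 v=1 p=0
t0.Δ2 clk=1 x=1 y=0 z=0 n0=0 q=0 n1=1 r=0 v=1 p=0
t1.Δ0 clk=1 x=1 y=0 z=0 n0=0 q=0 n1=1 r=0 v=1 p=0
t1.Δ1 clk=0 x=1 y=0 z=0 n0=0 q=0 n1=1 r=0 v=1 p=0
t2.Δ0 clk=0 x=1 y=0 z=0 n0=0 q=0 n1=1 r=0 v=1 p=0
t2.Δ1 clk=1 x=1 y=0 z=0 n0=0 q=0 n1=1 r=0 v=1 p=0
t2.Δ2 clk=1 x=1 y=1 z=0 n0=0 q=0 n1=1 r=0 v=1 p=0
t2.Δ3 clk=1 x=1 y=1 z=0 n0=0 q=0 n1=1 r=1 v=1 p=0
t3.Δ0 clk=1 x=1 y=1 z=0 n0=0 q=0 n1=1 r=1 v=1 p=0
t3.Δ1 clk=0 x=1 y=1 z=0 n0=0 q=0 n1=1 r=1 v=1 p=0
t4.Δ0 clk=0 x=1 y=1 z=0 n0=0 q=0 n1=1 r=1 v=1 p=0
t4.Δ1 clk=1 x=1 y=1 z=0 n0=0 q=0 n1=1 r=1 v=1 p=0
t4.Δ2 clk=1 x=1 y=0 z=0 n0=0 q=0 n1=0 r=1 v=1 p=0
t4.Δ3 clk=1 x=1 y=0 z=0 n0=0 q=0 n1=0 r=0 v=1 p=0
t5.Δ0 clk=1 x=1 y=0 z=0 n0=0 q=0 n1=0 r=0 v=1 p=0
t5.Δ1 clk=0 x=1 y=0 z=0 n0=0 q=0 n1=0 r=0 v=1 p=0
t6.Δ0 clk=0 x=1 y=0 z=0 n0=0 q=0 n1=0 r=0 v=1 p=0
t6.Δ1 clk=1 x=1 y=0 z=0 n0=0 q=0 n1=0 r=0 v=1 p=0
t6.Δ2 clk=1 x=1 y=0 z=0 n0=0 q=0 n1=1 r=0 v=1 p=0
t7.Δ0 clk=1 x=1 y=0 z=0 n0=0 q=0 n1=1 r=0 v=1 p=0
t7.Δ1 clk=0 x=1 y=0 z=0 n0=0 q=0 n1=1 r=0 v=1 p=0
t8.Δ0 clk=0 x=1 y=0 z=0 n0=0 q=0 n1=1 r=0 v=1 p=0
t8.Δ1 clk=1 x=1 y=0 z=0 n0=0 q=0 n1=1 r=0 v=1 p=0
t8.Δ2 clk=1 x=1 y=1 z=0 n0=0 q=0 n1=1 r=0 v=1 p=0
t8.Δ3 clk=1 x=1 y=1 z=0 n0=0 q=0 n1=1 r=1 v=1 p=0
t9.Δ0 clk=1 x=1 y=1 z=0 n0=0 q=0 n1=1 r=1 v=1 p=0
t9.Δ1 clk=0 x=1 y=1 z=0 n0=0 q=0 n1=1 r=1 v=1 p=0
t10.Δ0 clk=0 x=1 y=1 z=0 n0=0 q=0 n1=1 r=1 v=1 p=0
t10.Δ1 clk=1 x=1 y=1 z=0 n0=0 q=0 n1=1 r=1 v=1 p=0
t10.Δ2 clk=1 x=1 y=0 z=0 n0=0 q=0 n1=0 r=1 v=1 p=0
t10.Δ3 clk=1 x=1 y=0 z=0 n0=0 q=0 n1=0 r=0 v=1 p=0
t11.Δ0 clk=1 x=1 y=0 z=0 n0=0 q=0 n1=0 r=0 v=1 p=0
t11.Δ1 clk=0 x=1 y=0 z=0 n0=0 q=0 n1=0 r=0 v=1 p=0
t12.Δ0 clk=0 x=1 y=0 z=0 n0=0 q=0 n1=0 r=0 v=1 p=0
t12.Δ1 clk=1 x=1 y=0 z=0 n0=0 q=0 n1=0 r=0 v=1 p=0
t12.Δ2 clk=1 x=1 y=0 z=0 n0=0 q=0 n1=1 r=0 v=1 p=0
t13.Δ0 clk=1 x=1 y=0 z=0 n0=0 q=0 n1=1 r=0 v=1 p=0
t13.Δ1 clk=0 x=1 y=0 z=0 n0=0 q=0 n1=1 r=0 v=1 p=0
t14.Δ0 clk=0 x=1 y=0 z=0 n0=0 q=0 n1=1 r=0 v=1 p=0
t14.Δ1 clk=1 x=1 y=0 z=0 n0=0 q=0 n1=1 r=0 v=1 p=0
t14.Δ2 clk=1 x=1 y=1 z=0 n0=0 q=0 n1=1 r=0 v=1 p=0
t14.Δ3 clk=1 x=1 y=1 z=0 n0=0 q=0 n1=1 r=1 v=1 p=0

0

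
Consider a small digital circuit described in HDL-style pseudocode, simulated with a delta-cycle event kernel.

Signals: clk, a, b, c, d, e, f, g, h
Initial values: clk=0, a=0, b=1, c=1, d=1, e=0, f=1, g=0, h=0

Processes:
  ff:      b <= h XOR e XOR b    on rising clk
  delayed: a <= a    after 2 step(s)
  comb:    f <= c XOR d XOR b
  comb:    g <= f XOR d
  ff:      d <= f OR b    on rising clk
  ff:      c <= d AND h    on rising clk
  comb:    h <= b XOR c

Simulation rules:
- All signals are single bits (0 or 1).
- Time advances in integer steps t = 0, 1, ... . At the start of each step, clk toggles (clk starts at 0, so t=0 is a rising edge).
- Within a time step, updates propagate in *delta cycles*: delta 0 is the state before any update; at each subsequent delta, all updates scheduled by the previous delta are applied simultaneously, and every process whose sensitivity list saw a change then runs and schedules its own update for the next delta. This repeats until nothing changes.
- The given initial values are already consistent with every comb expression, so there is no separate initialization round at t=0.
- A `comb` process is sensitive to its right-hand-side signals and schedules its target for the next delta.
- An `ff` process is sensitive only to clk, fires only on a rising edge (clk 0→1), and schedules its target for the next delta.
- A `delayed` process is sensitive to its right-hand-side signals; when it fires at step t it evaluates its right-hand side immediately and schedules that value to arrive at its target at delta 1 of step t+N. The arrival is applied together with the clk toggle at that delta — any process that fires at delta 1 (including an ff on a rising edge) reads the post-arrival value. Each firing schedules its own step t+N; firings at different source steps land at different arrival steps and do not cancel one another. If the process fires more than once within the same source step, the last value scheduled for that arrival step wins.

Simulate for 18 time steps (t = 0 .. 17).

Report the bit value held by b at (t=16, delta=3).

t=0 Δ0: f=1 c=1 h=0 b=1 clk=0 g=0 e=0 d=1 a=0
  Δ1: clk:0→1
  Δ2: c:1→0
  Δ3: f:1→0, h:0→1
  Δ4: g:0→1
  (4Δ to stable)
t=1 Δ0: f=0 c=0 h=1 b=1 clk=1 g=1 e=0 d=1 a=0
  Δ1: clk:1→0
  (1Δ to stable)
t=2 Δ0: f=0 c=0 h=1 b=1 clk=0 g=1 e=0 d=1 a=0
  Δ1: clk:0→1
  Δ2: c:0→1, b:1→0
  (2Δ to stable)
t=3 Δ0: f=0 c=1 h=1 b=0 clk=1 g=1 e=0 d=1 a=0
  Δ1: clk:1→0
  (1Δ to stable)
t=4 Δ0: f=0 c=1 h=1 b=0 clk=0 g=1 e=0 d=1 a=0
  Δ1: clk:0→1
  Δ2: b:0→1, d:1→0
  Δ3: h:1→0, g:1→0
  (3Δ to stable)
t=5 Δ0: f=0 c=1 h=0 b=1 clk=1 g=0 e=0 d=0 a=0
  Δ1: clk:1→0
  (1Δ to stable)
t=6 Δ0: f=0 c=1 h=0 b=1 clk=0 g=0 e=0 d=0 a=0
  Δ1: clk:0→1
  Δ2: c:1→0, d:0→1
  Δ3: h:0→1, g:0→1
  (3Δ to stable)
t=7 Δ0: f=0 c=0 h=1 b=1 clk=1 g=1 e=0 d=1 a=0
  Δ1: clk:1→0
  (1Δ to stable)
t=8 Δ0: f=0 c=0 h=1 b=1 clk=0 g=1 e=0 d=1 a=0
  Δ1: clk:0→1
  Δ2: c:0→1, b:1→0
  (2Δ to stable)
t=9 Δ0: f=0 c=1 h=1 b=0 clk=1 g=1 e=0 d=1 a=0
  Δ1: clk:1→0
  (1Δ to stable)
t=10 Δ0: f=0 c=1 h=1 b=0 clk=0 g=1 e=0 d=1 a=0
  Δ1: clk:0→1
  Δ2: b:0→1, d:1→0
  Δ3: h:1→0, g:1→0
  (3Δ to stable)
t=11 Δ0: f=0 c=1 h=0 b=1 clk=1 g=0 e=0 d=0 a=0
  Δ1: clk:1→0
  (1Δ to stable)
t=12 Δ0: f=0 c=1 h=0 b=1 clk=0 g=0 e=0 d=0 a=0
  Δ1: clk:0→1
  Δ2: c:1→0, d:0→1
  Δ3: h:0→1, g:0→1
  (3Δ to stable)
t=13 Δ0: f=0 c=0 h=1 b=1 clk=1 g=1 e=0 d=1 a=0
  Δ1: clk:1→0
  (1Δ to stable)
t=14 Δ0: f=0 c=0 h=1 b=1 clk=0 g=1 e=0 d=1 a=0
  Δ1: clk:0→1
  Δ2: c:0→1, b:1→0
  (2Δ to stable)
t=15 Δ0: f=0 c=1 h=1 b=0 clk=1 g=1 e=0 d=1 a=0
  Δ1: clk:1→0
  (1Δ to stable)
t=16 Δ0: f=0 c=1 h=1 b=0 clk=0 g=1 e=0 d=1 a=0
  Δ1: clk:0→1
  Δ2: b:0→1, d:1→0
  Δ3: h:1→0, g:1→0
  (3Δ to stable)
t=17 Δ0: f=0 c=1 h=0 b=1 clk=1 g=0 e=0 d=0 a=0
  Δ1: clk:1→0
  (1Δ to stable)

1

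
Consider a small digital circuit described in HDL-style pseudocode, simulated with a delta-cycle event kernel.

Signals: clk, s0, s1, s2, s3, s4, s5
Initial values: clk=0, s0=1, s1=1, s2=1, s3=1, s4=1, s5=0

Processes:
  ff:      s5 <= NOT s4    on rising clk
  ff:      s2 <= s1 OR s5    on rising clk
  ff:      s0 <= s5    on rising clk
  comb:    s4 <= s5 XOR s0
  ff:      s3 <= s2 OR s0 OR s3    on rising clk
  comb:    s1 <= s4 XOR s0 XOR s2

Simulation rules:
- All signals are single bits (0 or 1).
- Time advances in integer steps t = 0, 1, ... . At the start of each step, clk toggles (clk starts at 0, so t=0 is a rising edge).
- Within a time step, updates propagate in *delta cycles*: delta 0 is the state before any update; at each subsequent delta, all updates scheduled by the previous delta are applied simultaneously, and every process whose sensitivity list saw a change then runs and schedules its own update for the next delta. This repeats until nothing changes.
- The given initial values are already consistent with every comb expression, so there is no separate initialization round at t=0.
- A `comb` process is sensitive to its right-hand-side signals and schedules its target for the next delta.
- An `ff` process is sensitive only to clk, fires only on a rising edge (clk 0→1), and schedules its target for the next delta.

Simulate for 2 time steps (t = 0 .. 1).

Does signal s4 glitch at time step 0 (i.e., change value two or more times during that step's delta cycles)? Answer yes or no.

no

t=0 Δ0: clk=0 s2=1 s0=1 s1=1 s5=0 s3=1 s4=1
  Δ1: clk:0→1
  Δ2: s0:1→0
  Δ3: s1:1→0, s4:1→0
  Δ4: s1:0→1
  (4Δ to stable)
t=1 Δ0: clk=1 s2=1 s0=0 s1=1 s5=0 s3=1 s4=0
  Δ1: clk:1→0
  (1Δ to stable)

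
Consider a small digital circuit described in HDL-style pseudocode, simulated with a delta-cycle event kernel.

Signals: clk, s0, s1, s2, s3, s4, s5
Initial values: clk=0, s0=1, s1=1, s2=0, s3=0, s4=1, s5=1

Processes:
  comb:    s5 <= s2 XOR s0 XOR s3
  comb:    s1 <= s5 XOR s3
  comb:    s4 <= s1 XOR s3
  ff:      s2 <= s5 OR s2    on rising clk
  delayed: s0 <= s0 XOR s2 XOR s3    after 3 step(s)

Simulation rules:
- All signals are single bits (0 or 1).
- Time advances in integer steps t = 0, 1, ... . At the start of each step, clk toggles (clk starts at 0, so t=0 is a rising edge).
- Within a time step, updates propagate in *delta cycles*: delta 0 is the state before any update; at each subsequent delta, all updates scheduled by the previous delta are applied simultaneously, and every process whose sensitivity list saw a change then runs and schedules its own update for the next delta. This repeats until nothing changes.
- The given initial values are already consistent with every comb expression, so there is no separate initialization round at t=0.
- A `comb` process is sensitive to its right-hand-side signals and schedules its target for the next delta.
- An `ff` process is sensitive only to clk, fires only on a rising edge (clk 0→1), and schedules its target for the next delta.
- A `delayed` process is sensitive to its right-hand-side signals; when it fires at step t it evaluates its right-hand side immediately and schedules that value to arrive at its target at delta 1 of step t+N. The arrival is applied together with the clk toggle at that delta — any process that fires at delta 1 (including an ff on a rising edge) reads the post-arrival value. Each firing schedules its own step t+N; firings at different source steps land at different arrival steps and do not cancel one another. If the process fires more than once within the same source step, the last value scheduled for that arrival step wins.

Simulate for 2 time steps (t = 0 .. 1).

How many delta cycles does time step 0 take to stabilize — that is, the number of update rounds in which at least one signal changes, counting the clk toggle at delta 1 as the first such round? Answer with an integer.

t0.Δ0 s0=1 s2=0 s4=1 clk=0 s5=1 s1=1 s3=0
t0.Δ1 s0=1 s2=0 s4=1 clk=1 s5=1 s1=1 s3=0
t0.Δ2 s0=1 s2=1 s4=1 clk=1 s5=1 s1=1 s3=0
t0.Δ3 s0=1 s2=1 s4=1 clk=1 s5=0 s1=1 s3=0
t0.Δ4 s0=1 s2=1 s4=1 clk=1 s5=0 s1=0 s3=0
t0.Δ5 s0=1 s2=1 s4=0 clk=1 s5=0 s1=0 s3=0
t1.Δ0 s0=1 s2=1 s4=0 clk=1 s5=0 s1=0 s3=0
t1.Δ1 s0=1 s2=1 s4=0 clk=0 s5=0 s1=0 s3=0

5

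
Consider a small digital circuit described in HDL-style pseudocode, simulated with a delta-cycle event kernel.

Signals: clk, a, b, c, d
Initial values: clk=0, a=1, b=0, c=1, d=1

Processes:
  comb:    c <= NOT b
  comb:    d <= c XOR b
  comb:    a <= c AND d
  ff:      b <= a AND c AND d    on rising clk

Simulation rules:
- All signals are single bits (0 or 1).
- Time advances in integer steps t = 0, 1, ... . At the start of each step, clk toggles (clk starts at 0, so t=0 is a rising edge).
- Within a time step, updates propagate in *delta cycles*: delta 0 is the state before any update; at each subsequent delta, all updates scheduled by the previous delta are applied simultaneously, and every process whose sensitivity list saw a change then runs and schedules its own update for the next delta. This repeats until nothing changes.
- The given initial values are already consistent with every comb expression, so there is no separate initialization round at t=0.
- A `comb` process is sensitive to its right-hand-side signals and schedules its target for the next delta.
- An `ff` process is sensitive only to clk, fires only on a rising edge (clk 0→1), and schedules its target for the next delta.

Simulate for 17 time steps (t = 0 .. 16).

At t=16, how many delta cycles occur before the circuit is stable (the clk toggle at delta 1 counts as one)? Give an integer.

4

[bits: b,d,clk,a,c]
t=0: Δ0=01011 Δ1=01111 Δ2=11111 Δ3=10110 Δ4=11100 | 4Δ
t=1: Δ0=11100 Δ1=11000 | 1Δ
t=2: Δ0=11000 Δ1=11100 Δ2=01100 Δ3=00101 Δ4=01101 Δ5=01111 | 5Δ
t=3: Δ0=01111 Δ1=01011 | 1Δ
t=4: Δ0=01011 Δ1=01111 Δ2=11111 Δ3=10110 Δ4=11100 | 4Δ
t=5: Δ0=11100 Δ1=11000 | 1Δ
t=6: Δ0=11000 Δ1=11100 Δ2=01100 Δ3=00101 Δ4=01101 Δ5=01111 | 5Δ
t=7: Δ0=01111 Δ1=01011 | 1Δ
t=8: Δ0=01011 Δ1=01111 Δ2=11111 Δ3=10110 Δ4=11100 | 4Δ
t=9: Δ0=11100 Δ1=11000 | 1Δ
t=10: Δ0=11000 Δ1=11100 Δ2=01100 Δ3=00101 Δ4=01101 Δ5=01111 | 5Δ
t=11: Δ0=01111 Δ1=01011 | 1Δ
t=12: Δ0=01011 Δ1=01111 Δ2=11111 Δ3=10110 Δ4=11100 | 4Δ
t=13: Δ0=11100 Δ1=11000 | 1Δ
t=14: Δ0=11000 Δ1=11100 Δ2=01100 Δ3=00101 Δ4=01101 Δ5=01111 | 5Δ
t=15: Δ0=01111 Δ1=01011 | 1Δ
t=16: Δ0=01011 Δ1=01111 Δ2=11111 Δ3=10110 Δ4=11100 | 4Δ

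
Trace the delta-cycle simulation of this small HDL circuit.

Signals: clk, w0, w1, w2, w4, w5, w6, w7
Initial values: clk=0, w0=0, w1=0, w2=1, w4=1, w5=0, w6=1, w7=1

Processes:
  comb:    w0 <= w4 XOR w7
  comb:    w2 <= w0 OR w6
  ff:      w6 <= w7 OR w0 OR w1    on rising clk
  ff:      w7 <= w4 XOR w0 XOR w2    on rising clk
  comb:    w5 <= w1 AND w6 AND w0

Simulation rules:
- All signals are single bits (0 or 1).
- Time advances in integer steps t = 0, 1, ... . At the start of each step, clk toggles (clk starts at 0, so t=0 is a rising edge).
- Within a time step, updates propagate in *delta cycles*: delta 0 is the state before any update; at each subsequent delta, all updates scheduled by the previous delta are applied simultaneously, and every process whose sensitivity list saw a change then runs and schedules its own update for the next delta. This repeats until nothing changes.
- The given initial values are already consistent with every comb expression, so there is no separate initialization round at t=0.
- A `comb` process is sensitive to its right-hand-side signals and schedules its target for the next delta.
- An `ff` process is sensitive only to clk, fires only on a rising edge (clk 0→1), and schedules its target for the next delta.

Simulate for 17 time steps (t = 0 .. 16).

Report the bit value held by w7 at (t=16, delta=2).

0

t0.Δ0 w1=0 w7=1 w5=0 clk=0 w6=1 w2=1 w0=0 w4=1
t0.Δ1 w1=0 w7=1 w5=0 clk=1 w6=1 w2=1 w0=0 w4=1
t0.Δ2 w1=0 w7=0 w5=0 clk=1 w6=1 w2=1 w0=0 w4=1
t0.Δ3 w1=0 w7=0 w5=0 clk=1 w6=1 w2=1 w0=1 w4=1
t1.Δ0 w1=0 w7=0 w5=0 clk=1 w6=1 w2=1 w0=1 w4=1
t1.Δ1 w1=0 w7=0 w5=0 clk=0 w6=1 w2=1 w0=1 w4=1
t2.Δ0 w1=0 w7=0 w5=0 clk=0 w6=1 w2=1 w0=1 w4=1
t2.Δ1 w1=0 w7=0 w5=0 clk=1 w6=1 w2=1 w0=1 w4=1
t2.Δ2 w1=0 w7=1 w5=0 clk=1 w6=1 w2=1 w0=1 w4=1
t2.Δ3 w1=0 w7=1 w5=0 clk=1 w6=1 w2=1 w0=0 w4=1
t3.Δ0 w1=0 w7=1 w5=0 clk=1 w6=1 w2=1 w0=0 w4=1
t3.Δ1 w1=0 w7=1 w5=0 clk=0 w6=1 w2=1 w0=0 w4=1
t4.Δ0 w1=0 w7=1 w5=0 clk=0 w6=1 w2=1 w0=0 w4=1
t4.Δ1 w1=0 w7=1 w5=0 clk=1 w6=1 w2=1 w0=0 w4=1
t4.Δ2 w1=0 w7=0 w5=0 clk=1 w6=1 w2=1 w0=0 w4=1
t4.Δ3 w1=0 w7=0 w5=0 clk=1 w6=1 w2=1 w0=1 w4=1
t5.Δ0 w1=0 w7=0 w5=0 clk=1 w6=1 w2=1 w0=1 w4=1
t5.Δ1 w1=0 w7=0 w5=0 clk=0 w6=1 w2=1 w0=1 w4=1
t6.Δ0 w1=0 w7=0 w5=0 clk=0 w6=1 w2=1 w0=1 w4=1
t6.Δ1 w1=0 w7=0 w5=0 clk=1 w6=1 w2=1 w0=1 w4=1
t6.Δ2 w1=0 w7=1 w5=0 clk=1 w6=1 w2=1 w0=1 w4=1
t6.Δ3 w1=0 w7=1 w5=0 clk=1 w6=1 w2=1 w0=0 w4=1
t7.Δ0 w1=0 w7=1 w5=0 clk=1 w6=1 w2=1 w0=0 w4=1
t7.Δ1 w1=0 w7=1 w5=0 clk=0 w6=1 w2=1 w0=0 w4=1
t8.Δ0 w1=0 w7=1 w5=0 clk=0 w6=1 w2=1 w0=0 w4=1
t8.Δ1 w1=0 w7=1 w5=0 clk=1 w6=1 w2=1 w0=0 w4=1
t8.Δ2 w1=0 w7=0 w5=0 clk=1 w6=1 w2=1 w0=0 w4=1
t8.Δ3 w1=0 w7=0 w5=0 clk=1 w6=1 w2=1 w0=1 w4=1
t9.Δ0 w1=0 w7=0 w5=0 clk=1 w6=1 w2=1 w0=1 w4=1
t9.Δ1 w1=0 w7=0 w5=0 clk=0 w6=1 w2=1 w0=1 w4=1
t10.Δ0 w1=0 w7=0 w5=0 clk=0 w6=1 w2=1 w0=1 w4=1
t10.Δ1 w1=0 w7=0 w5=0 clk=1 w6=1 w2=1 w0=1 w4=1
t10.Δ2 w1=0 w7=1 w5=0 clk=1 w6=1 w2=1 w0=1 w4=1
t10.Δ3 w1=0 w7=1 w5=0 clk=1 w6=1 w2=1 w0=0 w4=1
t11.Δ0 w1=0 w7=1 w5=0 clk=1 w6=1 w2=1 w0=0 w4=1
t11.Δ1 w1=0 w7=1 w5=0 clk=0 w6=1 w2=1 w0=0 w4=1
t12.Δ0 w1=0 w7=1 w5=0 clk=0 w6=1 w2=1 w0=0 w4=1
t12.Δ1 w1=0 w7=1 w5=0 clk=1 w6=1 w2=1 w0=0 w4=1
t12.Δ2 w1=0 w7=0 w5=0 clk=1 w6=1 w2=1 w0=0 w4=1
t12.Δ3 w1=0 w7=0 w5=0 clk=1 w6=1 w2=1 w0=1 w4=1
t13.Δ0 w1=0 w7=0 w5=0 clk=1 w6=1 w2=1 w0=1 w4=1
t13.Δ1 w1=0 w7=0 w5=0 clk=0 w6=1 w2=1 w0=1 w4=1
t14.Δ0 w1=0 w7=0 w5=0 clk=0 w6=1 w2=1 w0=1 w4=1
t14.Δ1 w1=0 w7=0 w5=0 clk=1 w6=1 w2=1 w0=1 w4=1
t14.Δ2 w1=0 w7=1 w5=0 clk=1 w6=1 w2=1 w0=1 w4=1
t14.Δ3 w1=0 w7=1 w5=0 clk=1 w6=1 w2=1 w0=0 w4=1
t15.Δ0 w1=0 w7=1 w5=0 clk=1 w6=1 w2=1 w0=0 w4=1
t15.Δ1 w1=0 w7=1 w5=0 clk=0 w6=1 w2=1 w0=0 w4=1
t16.Δ0 w1=0 w7=1 w5=0 clk=0 w6=1 w2=1 w0=0 w4=1
t16.Δ1 w1=0 w7=1 w5=0 clk=1 w6=1 w2=1 w0=0 w4=1
t16.Δ2 w1=0 w7=0 w5=0 clk=1 w6=1 w2=1 w0=0 w4=1
t16.Δ3 w1=0 w7=0 w5=0 clk=1 w6=1 w2=1 w0=1 w4=1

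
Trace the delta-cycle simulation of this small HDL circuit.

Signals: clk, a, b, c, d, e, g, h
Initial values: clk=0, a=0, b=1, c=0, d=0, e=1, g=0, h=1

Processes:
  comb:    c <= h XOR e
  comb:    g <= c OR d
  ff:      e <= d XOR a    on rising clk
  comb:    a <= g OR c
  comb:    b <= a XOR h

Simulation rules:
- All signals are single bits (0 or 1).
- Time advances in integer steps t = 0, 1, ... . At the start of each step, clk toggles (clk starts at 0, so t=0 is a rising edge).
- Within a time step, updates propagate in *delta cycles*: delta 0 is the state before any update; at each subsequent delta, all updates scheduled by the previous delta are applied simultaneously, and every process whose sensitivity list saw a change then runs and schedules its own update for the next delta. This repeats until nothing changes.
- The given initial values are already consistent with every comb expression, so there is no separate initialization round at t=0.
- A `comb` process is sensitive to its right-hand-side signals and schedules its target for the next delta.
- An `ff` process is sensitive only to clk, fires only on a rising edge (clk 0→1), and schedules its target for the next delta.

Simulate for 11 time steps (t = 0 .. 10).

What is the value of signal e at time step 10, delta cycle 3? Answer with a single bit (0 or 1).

[bits: e,c,g,h,clk,d,a,b]
t=0: Δ0=10010001 Δ1=10011001 Δ2=00011001 Δ3=01011001 Δ4=01111011 Δ5=01111010 | 5Δ
t=1: Δ0=01111010 Δ1=01110010 | 1Δ
t=2: Δ0=01110010 Δ1=01111010 Δ2=11111010 Δ3=10111010 Δ4=10011010 Δ5=10011000 Δ6=10011001 | 6Δ
t=3: Δ0=10011001 Δ1=10010001 | 1Δ
t=4: Δ0=10010001 Δ1=10011001 Δ2=00011001 Δ3=01011001 Δ4=01111011 Δ5=01111010 | 5Δ
t=5: Δ0=01111010 Δ1=01110010 | 1Δ
t=6: Δ0=01110010 Δ1=01111010 Δ2=11111010 Δ3=10111010 Δ4=10011010 Δ5=10011000 Δ6=10011001 | 6Δ
t=7: Δ0=10011001 Δ1=10010001 | 1Δ
t=8: Δ0=10010001 Δ1=10011001 Δ2=00011001 Δ3=01011001 Δ4=01111011 Δ5=01111010 | 5Δ
t=9: Δ0=01111010 Δ1=01110010 | 1Δ
t=10: Δ0=01110010 Δ1=01111010 Δ2=11111010 Δ3=10111010 Δ4=10011010 Δ5=10011000 Δ6=10011001 | 6Δ

1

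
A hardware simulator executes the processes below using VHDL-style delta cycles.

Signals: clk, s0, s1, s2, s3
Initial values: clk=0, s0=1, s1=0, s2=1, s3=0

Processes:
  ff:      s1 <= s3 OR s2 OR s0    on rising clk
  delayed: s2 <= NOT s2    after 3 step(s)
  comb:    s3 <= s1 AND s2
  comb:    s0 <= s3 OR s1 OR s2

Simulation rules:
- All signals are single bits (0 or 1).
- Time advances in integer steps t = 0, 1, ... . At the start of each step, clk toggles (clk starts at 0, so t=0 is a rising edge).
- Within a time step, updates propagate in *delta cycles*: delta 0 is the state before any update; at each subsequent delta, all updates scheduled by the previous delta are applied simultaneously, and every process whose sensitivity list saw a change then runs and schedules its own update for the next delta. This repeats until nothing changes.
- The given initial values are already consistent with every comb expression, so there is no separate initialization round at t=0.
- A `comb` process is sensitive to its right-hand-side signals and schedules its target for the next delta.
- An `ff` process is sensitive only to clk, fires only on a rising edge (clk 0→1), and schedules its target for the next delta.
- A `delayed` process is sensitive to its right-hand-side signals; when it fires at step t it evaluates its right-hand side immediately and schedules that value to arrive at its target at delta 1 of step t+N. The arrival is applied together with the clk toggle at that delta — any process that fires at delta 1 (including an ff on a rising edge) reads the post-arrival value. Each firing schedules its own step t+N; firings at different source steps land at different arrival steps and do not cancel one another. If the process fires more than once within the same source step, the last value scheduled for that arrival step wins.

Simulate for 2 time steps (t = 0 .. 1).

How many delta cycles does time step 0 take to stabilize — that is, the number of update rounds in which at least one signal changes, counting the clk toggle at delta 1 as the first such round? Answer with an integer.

3

t0.Δ0 s1=0 s2=1 s0=1 s3=0 clk=0
t0.Δ1 s1=0 s2=1 s0=1 s3=0 clk=1
t0.Δ2 s1=1 s2=1 s0=1 s3=0 clk=1
t0.Δ3 s1=1 s2=1 s0=1 s3=1 clk=1
t1.Δ0 s1=1 s2=1 s0=1 s3=1 clk=1
t1.Δ1 s1=1 s2=1 s0=1 s3=1 clk=0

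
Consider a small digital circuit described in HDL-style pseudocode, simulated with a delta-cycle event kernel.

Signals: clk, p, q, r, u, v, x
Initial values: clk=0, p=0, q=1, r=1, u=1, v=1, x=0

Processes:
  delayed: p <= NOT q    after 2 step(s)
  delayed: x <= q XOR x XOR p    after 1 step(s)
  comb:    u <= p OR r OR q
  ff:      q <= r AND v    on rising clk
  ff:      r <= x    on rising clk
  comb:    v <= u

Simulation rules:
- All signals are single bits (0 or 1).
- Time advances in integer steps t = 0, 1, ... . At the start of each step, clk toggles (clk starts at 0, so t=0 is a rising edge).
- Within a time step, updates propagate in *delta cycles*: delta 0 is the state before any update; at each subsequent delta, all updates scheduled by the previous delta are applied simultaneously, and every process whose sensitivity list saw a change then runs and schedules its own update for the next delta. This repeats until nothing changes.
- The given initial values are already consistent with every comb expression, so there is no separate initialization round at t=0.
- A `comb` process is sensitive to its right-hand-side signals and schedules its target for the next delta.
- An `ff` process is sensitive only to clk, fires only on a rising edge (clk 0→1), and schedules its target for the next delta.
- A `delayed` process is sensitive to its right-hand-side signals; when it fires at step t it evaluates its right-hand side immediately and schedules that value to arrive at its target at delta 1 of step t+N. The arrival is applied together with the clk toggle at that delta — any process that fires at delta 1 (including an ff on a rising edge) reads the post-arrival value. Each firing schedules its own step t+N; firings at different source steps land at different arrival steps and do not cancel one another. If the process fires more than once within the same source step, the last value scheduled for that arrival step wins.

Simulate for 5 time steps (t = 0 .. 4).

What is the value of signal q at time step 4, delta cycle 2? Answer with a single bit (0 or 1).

[bits: p,r,x,q,v,clk,u]
t=0: Δ0=0101101 Δ1=0101111 Δ2=0001111 | 2Δ
t=1: Δ0=0001111 Δ1=0001101 | 1Δ
t=2: Δ0=0001101 Δ1=0001111 Δ2=0000111 Δ3=0000110 Δ4=0000010 | 4Δ
t=3: Δ0=0000010 Δ1=0000000 | 1Δ
t=4: Δ0=0000000 Δ1=1000010 Δ2=1000011 Δ3=1000111 | 3Δ

0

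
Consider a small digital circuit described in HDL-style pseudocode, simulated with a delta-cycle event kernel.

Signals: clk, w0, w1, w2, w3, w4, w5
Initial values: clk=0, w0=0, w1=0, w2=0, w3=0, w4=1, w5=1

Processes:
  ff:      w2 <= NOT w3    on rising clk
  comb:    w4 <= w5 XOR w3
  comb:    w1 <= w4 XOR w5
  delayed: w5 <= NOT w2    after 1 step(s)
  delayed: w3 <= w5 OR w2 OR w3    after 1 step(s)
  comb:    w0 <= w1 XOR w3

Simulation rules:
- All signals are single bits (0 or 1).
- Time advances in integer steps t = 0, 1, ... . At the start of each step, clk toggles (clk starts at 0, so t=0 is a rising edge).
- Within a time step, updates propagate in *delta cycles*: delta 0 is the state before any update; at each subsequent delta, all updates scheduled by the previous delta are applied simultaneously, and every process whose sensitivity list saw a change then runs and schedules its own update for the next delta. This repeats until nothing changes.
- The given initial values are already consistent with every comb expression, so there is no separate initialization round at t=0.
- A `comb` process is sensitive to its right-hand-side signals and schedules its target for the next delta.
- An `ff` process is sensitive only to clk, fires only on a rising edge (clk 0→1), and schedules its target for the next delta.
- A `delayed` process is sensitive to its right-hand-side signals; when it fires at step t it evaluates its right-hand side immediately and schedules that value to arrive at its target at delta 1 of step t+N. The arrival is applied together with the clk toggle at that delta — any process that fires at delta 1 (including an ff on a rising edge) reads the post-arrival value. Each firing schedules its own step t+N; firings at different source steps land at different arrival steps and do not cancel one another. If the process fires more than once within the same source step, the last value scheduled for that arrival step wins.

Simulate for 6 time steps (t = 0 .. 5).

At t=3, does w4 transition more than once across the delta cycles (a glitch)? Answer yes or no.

no

[bits: w3,w0,w4,w5,clk,w1,w2]
t=0: Δ0=0011000 Δ1=0011100 Δ2=0011101 | 2Δ
t=1: Δ0=0011101 Δ1=1010001 Δ2=1110011 Δ3=1010011 | 3Δ
t=2: Δ0=1010011 Δ1=1010111 Δ2=1010110 | 2Δ
t=3: Δ0=1010110 Δ1=1011010 Δ2=1001000 Δ3=1101010 Δ4=1001010 | 4Δ
t=4: Δ0=1001010 Δ1=1001110 | 1Δ
t=5: Δ0=1001110 Δ1=1001010 | 1Δ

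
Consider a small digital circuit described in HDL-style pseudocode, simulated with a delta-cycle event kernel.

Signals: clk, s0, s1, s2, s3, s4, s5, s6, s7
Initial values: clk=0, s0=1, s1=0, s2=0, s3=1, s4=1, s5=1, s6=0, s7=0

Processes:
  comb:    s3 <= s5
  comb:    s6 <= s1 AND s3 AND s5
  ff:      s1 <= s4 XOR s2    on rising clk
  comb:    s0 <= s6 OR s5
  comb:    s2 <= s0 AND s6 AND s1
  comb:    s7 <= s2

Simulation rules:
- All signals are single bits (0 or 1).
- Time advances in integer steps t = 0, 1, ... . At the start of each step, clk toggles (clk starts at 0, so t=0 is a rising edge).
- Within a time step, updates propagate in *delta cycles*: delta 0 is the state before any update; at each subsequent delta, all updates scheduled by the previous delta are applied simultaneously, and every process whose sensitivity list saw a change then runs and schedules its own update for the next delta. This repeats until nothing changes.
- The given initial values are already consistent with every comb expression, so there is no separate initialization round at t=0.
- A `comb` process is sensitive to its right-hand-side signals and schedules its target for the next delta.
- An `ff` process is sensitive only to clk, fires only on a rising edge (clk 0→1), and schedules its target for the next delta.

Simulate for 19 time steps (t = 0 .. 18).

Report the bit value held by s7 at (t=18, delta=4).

t0.Δ0 s6=0 s1=0 s4=1 s2=0 s5=1 clk=0 s7=0 s0=1 s3=1
t0.Δ1 s6=0 s1=0 s4=1 s2=0 s5=1 clk=1 s7=0 s0=1 s3=1
t0.Δ2 s6=0 s1=1 s4=1 s2=0 s5=1 clk=1 s7=0 s0=1 s3=1
t0.Δ3 s6=1 s1=1 s4=1 s2=0 s5=1 clk=1 s7=0 s0=1 s3=1
t0.Δ4 s6=1 s1=1 s4=1 s2=1 s5=1 clk=1 s7=0 s0=1 s3=1
t0.Δ5 s6=1 s1=1 s4=1 s2=1 s5=1 clk=1 s7=1 s0=1 s3=1
t1.Δ0 s6=1 s1=1 s4=1 s2=1 s5=1 clk=1 s7=1 s0=1 s3=1
t1.Δ1 s6=1 s1=1 s4=1 s2=1 s5=1 clk=0 s7=1 s0=1 s3=1
t2.Δ0 s6=1 s1=1 s4=1 s2=1 s5=1 clk=0 s7=1 s0=1 s3=1
t2.Δ1 s6=1 s1=1 s4=1 s2=1 s5=1 clk=1 s7=1 s0=1 s3=1
t2.Δ2 s6=1 s1=0 s4=1 s2=1 s5=1 clk=1 s7=1 s0=1 s3=1
t2.Δ3 s6=0 s1=0 s4=1 s2=0 s5=1 clk=1 s7=1 s0=1 s3=1
t2.Δ4 s6=0 s1=0 s4=1 s2=0 s5=1 clk=1 s7=0 s0=1 s3=1
t3.Δ0 s6=0 s1=0 s4=1 s2=0 s5=1 clk=1 s7=0 s0=1 s3=1
t3.Δ1 s6=0 s1=0 s4=1 s2=0 s5=1 clk=0 s7=0 s0=1 s3=1
t4.Δ0 s6=0 s1=0 s4=1 s2=0 s5=1 clk=0 s7=0 s0=1 s3=1
t4.Δ1 s6=0 s1=0 s4=1 s2=0 s5=1 clk=1 s7=0 s0=1 s3=1
t4.Δ2 s6=0 s1=1 s4=1 s2=0 s5=1 clk=1 s7=0 s0=1 s3=1
t4.Δ3 s6=1 s1=1 s4=1 s2=0 s5=1 clk=1 s7=0 s0=1 s3=1
t4.Δ4 s6=1 s1=1 s4=1 s2=1 s5=1 clk=1 s7=0 s0=1 s3=1
t4.Δ5 s6=1 s1=1 s4=1 s2=1 s5=1 clk=1 s7=1 s0=1 s3=1
t5.Δ0 s6=1 s1=1 s4=1 s2=1 s5=1 clk=1 s7=1 s0=1 s3=1
t5.Δ1 s6=1 s1=1 s4=1 s2=1 s5=1 clk=0 s7=1 s0=1 s3=1
t6.Δ0 s6=1 s1=1 s4=1 s2=1 s5=1 clk=0 s7=1 s0=1 s3=1
t6.Δ1 s6=1 s1=1 s4=1 s2=1 s5=1 clk=1 s7=1 s0=1 s3=1
t6.Δ2 s6=1 s1=0 s4=1 s2=1 s5=1 clk=1 s7=1 s0=1 s3=1
t6.Δ3 s6=0 s1=0 s4=1 s2=0 s5=1 clk=1 s7=1 s0=1 s3=1
t6.Δ4 s6=0 s1=0 s4=1 s2=0 s5=1 clk=1 s7=0 s0=1 s3=1
t7.Δ0 s6=0 s1=0 s4=1 s2=0 s5=1 clk=1 s7=0 s0=1 s3=1
t7.Δ1 s6=0 s1=0 s4=1 s2=0 s5=1 clk=0 s7=0 s0=1 s3=1
t8.Δ0 s6=0 s1=0 s4=1 s2=0 s5=1 clk=0 s7=0 s0=1 s3=1
t8.Δ1 s6=0 s1=0 s4=1 s2=0 s5=1 clk=1 s7=0 s0=1 s3=1
t8.Δ2 s6=0 s1=1 s4=1 s2=0 s5=1 clk=1 s7=0 s0=1 s3=1
t8.Δ3 s6=1 s1=1 s4=1 s2=0 s5=1 clk=1 s7=0 s0=1 s3=1
t8.Δ4 s6=1 s1=1 s4=1 s2=1 s5=1 clk=1 s7=0 s0=1 s3=1
t8.Δ5 s6=1 s1=1 s4=1 s2=1 s5=1 clk=1 s7=1 s0=1 s3=1
t9.Δ0 s6=1 s1=1 s4=1 s2=1 s5=1 clk=1 s7=1 s0=1 s3=1
t9.Δ1 s6=1 s1=1 s4=1 s2=1 s5=1 clk=0 s7=1 s0=1 s3=1
t10.Δ0 s6=1 s1=1 s4=1 s2=1 s5=1 clk=0 s7=1 s0=1 s3=1
t10.Δ1 s6=1 s1=1 s4=1 s2=1 s5=1 clk=1 s7=1 s0=1 s3=1
t10.Δ2 s6=1 s1=0 s4=1 s2=1 s5=1 clk=1 s7=1 s0=1 s3=1
t10.Δ3 s6=0 s1=0 s4=1 s2=0 s5=1 clk=1 s7=1 s0=1 s3=1
t10.Δ4 s6=0 s1=0 s4=1 s2=0 s5=1 clk=1 s7=0 s0=1 s3=1
t11.Δ0 s6=0 s1=0 s4=1 s2=0 s5=1 clk=1 s7=0 s0=1 s3=1
t11.Δ1 s6=0 s1=0 s4=1 s2=0 s5=1 clk=0 s7=0 s0=1 s3=1
t12.Δ0 s6=0 s1=0 s4=1 s2=0 s5=1 clk=0 s7=0 s0=1 s3=1
t12.Δ1 s6=0 s1=0 s4=1 s2=0 s5=1 clk=1 s7=0 s0=1 s3=1
t12.Δ2 s6=0 s1=1 s4=1 s2=0 s5=1 clk=1 s7=0 s0=1 s3=1
t12.Δ3 s6=1 s1=1 s4=1 s2=0 s5=1 clk=1 s7=0 s0=1 s3=1
t12.Δ4 s6=1 s1=1 s4=1 s2=1 s5=1 clk=1 s7=0 s0=1 s3=1
t12.Δ5 s6=1 s1=1 s4=1 s2=1 s5=1 clk=1 s7=1 s0=1 s3=1
t13.Δ0 s6=1 s1=1 s4=1 s2=1 s5=1 clk=1 s7=1 s0=1 s3=1
t13.Δ1 s6=1 s1=1 s4=1 s2=1 s5=1 clk=0 s7=1 s0=1 s3=1
t14.Δ0 s6=1 s1=1 s4=1 s2=1 s5=1 clk=0 s7=1 s0=1 s3=1
t14.Δ1 s6=1 s1=1 s4=1 s2=1 s5=1 clk=1 s7=1 s0=1 s3=1
t14.Δ2 s6=1 s1=0 s4=1 s2=1 s5=1 clk=1 s7=1 s0=1 s3=1
t14.Δ3 s6=0 s1=0 s4=1 s2=0 s5=1 clk=1 s7=1 s0=1 s3=1
t14.Δ4 s6=0 s1=0 s4=1 s2=0 s5=1 clk=1 s7=0 s0=1 s3=1
t15.Δ0 s6=0 s1=0 s4=1 s2=0 s5=1 clk=1 s7=0 s0=1 s3=1
t15.Δ1 s6=0 s1=0 s4=1 s2=0 s5=1 clk=0 s7=0 s0=1 s3=1
t16.Δ0 s6=0 s1=0 s4=1 s2=0 s5=1 clk=0 s7=0 s0=1 s3=1
t16.Δ1 s6=0 s1=0 s4=1 s2=0 s5=1 clk=1 s7=0 s0=1 s3=1
t16.Δ2 s6=0 s1=1 s4=1 s2=0 s5=1 clk=1 s7=0 s0=1 s3=1
t16.Δ3 s6=1 s1=1 s4=1 s2=0 s5=1 clk=1 s7=0 s0=1 s3=1
t16.Δ4 s6=1 s1=1 s4=1 s2=1 s5=1 clk=1 s7=0 s0=1 s3=1
t16.Δ5 s6=1 s1=1 s4=1 s2=1 s5=1 clk=1 s7=1 s0=1 s3=1
t17.Δ0 s6=1 s1=1 s4=1 s2=1 s5=1 clk=1 s7=1 s0=1 s3=1
t17.Δ1 s6=1 s1=1 s4=1 s2=1 s5=1 clk=0 s7=1 s0=1 s3=1
t18.Δ0 s6=1 s1=1 s4=1 s2=1 s5=1 clk=0 s7=1 s0=1 s3=1
t18.Δ1 s6=1 s1=1 s4=1 s2=1 s5=1 clk=1 s7=1 s0=1 s3=1
t18.Δ2 s6=1 s1=0 s4=1 s2=1 s5=1 clk=1 s7=1 s0=1 s3=1
t18.Δ3 s6=0 s1=0 s4=1 s2=0 s5=1 clk=1 s7=1 s0=1 s3=1
t18.Δ4 s6=0 s1=0 s4=1 s2=0 s5=1 clk=1 s7=0 s0=1 s3=1

0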